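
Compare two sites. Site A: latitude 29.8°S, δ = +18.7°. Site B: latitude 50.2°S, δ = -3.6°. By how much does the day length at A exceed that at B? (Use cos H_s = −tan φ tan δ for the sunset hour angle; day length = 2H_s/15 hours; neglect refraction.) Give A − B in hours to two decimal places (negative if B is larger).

-2.07 h

A: H_s = arccos(−tan -29.8° · tan 18.7°) = 78.82°, so 2H_s/15 = 10.5093 h.
B: H_s = arccos(−tan -50.2° · tan -3.6°) = 94.33°, so 2H_s/15 = 12.5773 h.
A − B = 10.5093 − 12.5773 = -2.0680 h.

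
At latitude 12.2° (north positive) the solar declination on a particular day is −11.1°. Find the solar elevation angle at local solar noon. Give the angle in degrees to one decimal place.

At local solar noon the hour angle is zero, so the elevation is 90° − |φ − δ| = 90° − |12.2° − (-11.1°)| = 90° − 23.3° = 66.7°.

66.7°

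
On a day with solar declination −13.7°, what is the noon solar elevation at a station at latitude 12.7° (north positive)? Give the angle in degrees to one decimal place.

63.6°

At local solar noon the hour angle is zero, so the elevation is 90° − |φ − δ| = 90° − |12.7° − (-13.7°)| = 90° − 26.4° = 63.6°.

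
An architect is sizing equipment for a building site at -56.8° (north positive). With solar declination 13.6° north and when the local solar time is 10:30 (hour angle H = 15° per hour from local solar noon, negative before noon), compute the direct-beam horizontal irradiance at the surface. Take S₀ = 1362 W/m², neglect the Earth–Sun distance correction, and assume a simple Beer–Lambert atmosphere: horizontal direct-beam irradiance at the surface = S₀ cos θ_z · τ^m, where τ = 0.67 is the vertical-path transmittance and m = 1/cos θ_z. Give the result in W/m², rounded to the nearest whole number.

Hour angle H = 15° × (10.5 − 12) = -22.50°.
cos θ_z = sin φ sin δ + cos φ cos δ cos H = (-0.8368)(0.2351) + (0.5476)(0.9720)(0.9239) = 0.2950.
Air mass m = 1/cos θ_z = 1/0.2950 = 3.390; τ^m = 0.67^3.390 = 0.2573.
Surface direct beam = 1362 × 0.2950 × 0.2573 = 103.38 W/m².

103 W/m²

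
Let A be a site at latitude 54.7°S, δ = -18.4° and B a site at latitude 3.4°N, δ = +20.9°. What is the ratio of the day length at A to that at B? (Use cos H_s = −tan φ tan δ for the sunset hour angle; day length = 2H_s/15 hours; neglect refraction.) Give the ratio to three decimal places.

1.293

A: H_s = arccos(−tan -54.7° · tan -18.4°) = 118.02°, so 2H_s/15 = 15.7360 h.
B: H_s = arccos(−tan 3.4° · tan 20.9°) = 91.30°, so 2H_s/15 = 12.1733 h.
Ratio A/B = 15.7360 / 12.1733 = 1.2927.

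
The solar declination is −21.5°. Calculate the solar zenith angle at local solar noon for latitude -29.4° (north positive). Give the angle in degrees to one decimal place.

7.9°

At local solar noon the hour angle is zero, so the zenith angle is |φ − δ| = |-29.4° − (-21.5°)| = 7.9°.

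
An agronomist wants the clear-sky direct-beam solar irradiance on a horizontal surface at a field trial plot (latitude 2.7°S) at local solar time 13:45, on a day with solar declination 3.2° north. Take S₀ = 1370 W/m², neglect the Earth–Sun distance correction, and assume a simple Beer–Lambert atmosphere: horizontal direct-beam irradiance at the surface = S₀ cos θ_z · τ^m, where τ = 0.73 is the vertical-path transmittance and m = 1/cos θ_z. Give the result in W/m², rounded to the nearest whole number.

859 W/m²

Hour angle H = 15° × (13.75 − 12) = 26.25°.
cos θ_z = sin(-2.7°) sin(3.2°) + cos(-2.7°) cos(3.2°) cos(26.25°) = -0.0026 + 0.8945 = 0.8919.
Air mass m = 1/cos θ_z = 1/0.8919 = 1.121; τ^m = 0.73^1.121 = 0.7027.
Surface direct beam = 1370 × 0.8919 × 0.7027 = 858.63 W/m².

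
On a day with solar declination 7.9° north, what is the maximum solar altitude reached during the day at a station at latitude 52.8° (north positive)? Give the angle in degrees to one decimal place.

At local solar noon the hour angle is zero, so the elevation is 90° − |φ − δ| = 90° − |52.8° − (7.9°)| = 90° − 44.9° = 45.1°.

45.1°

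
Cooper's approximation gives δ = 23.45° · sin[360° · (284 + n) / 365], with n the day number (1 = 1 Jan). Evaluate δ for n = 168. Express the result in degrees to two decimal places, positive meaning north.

360 × (284 + 168) / 365 = 445.808°; sin(445.808°) = 0.9973.
δ = 23.45 × 0.9973 = 23.387° ≈ +23.39°.

+23.39°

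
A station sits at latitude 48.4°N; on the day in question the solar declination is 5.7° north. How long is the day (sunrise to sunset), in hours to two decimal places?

−tan φ tan δ = −(1.1263)(0.0998) = -0.1124; H_s = arccos(-0.1124) = 96.45°.
Day length = 2 H_s / 15° h⁻¹ = 192.90° / 15 = 12.860 h.

12.86 hours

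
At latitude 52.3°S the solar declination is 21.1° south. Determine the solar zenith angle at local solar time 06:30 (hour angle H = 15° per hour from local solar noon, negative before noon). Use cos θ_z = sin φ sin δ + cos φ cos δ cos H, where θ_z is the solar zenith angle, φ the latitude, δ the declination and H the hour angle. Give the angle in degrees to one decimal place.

Hour angle H = 15° × (6.5 − 12) = -82.50°.
With φ = -52.3°, δ = -21.1°, H = -82.50°: sin φ sin δ = 0.2848, cos φ cos δ cos H = 0.0745, so cos θ_z = 0.3593.
θ_z = arccos(0.3593) = 68.94°.

68.9°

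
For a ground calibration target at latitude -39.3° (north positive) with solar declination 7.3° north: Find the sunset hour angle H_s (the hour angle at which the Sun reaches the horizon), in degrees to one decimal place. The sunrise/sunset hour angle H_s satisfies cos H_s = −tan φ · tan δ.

The sunset hour angle satisfies cos H_s = −tan φ tan δ = 0.1049, giving H_s = 83.98°.

84.0°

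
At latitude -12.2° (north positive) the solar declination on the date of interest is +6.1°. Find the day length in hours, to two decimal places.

−tan φ tan δ = −(-0.2162)(0.1069) = 0.0231; H_s = arccos(0.0231) = 88.68°.
Day length = 2 H_s / 15° h⁻¹ = 177.36° / 15 = 11.824 h.

11.82 hours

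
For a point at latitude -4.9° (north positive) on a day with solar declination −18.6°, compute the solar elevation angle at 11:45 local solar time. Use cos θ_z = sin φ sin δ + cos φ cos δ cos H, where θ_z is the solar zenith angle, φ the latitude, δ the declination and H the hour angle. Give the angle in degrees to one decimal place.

75.8°

Hour angle H = 15° × (11.75 − 12) = -3.75°.
With φ = -4.9°, δ = -18.6°, H = -3.75°: sin φ sin δ = 0.0272, cos φ cos δ cos H = 0.9423, so cos θ_z = 0.9695.
θ_z = arccos(0.9695) = 14.19°, so the elevation is 90° − 14.19° = 75.81°.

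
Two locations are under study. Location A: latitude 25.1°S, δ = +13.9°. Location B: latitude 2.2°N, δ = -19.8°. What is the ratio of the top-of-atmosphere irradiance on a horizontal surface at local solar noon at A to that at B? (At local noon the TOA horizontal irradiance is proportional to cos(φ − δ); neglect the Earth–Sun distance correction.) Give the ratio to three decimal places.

A: cos θ_z = cos(-25.1° − (13.9°)) = 0.7771.
B: cos θ_z = cos(2.2° − (-19.8°)) = 0.9272.
Ratio A/B = 0.7771 / 0.9272 = 0.8381.

0.838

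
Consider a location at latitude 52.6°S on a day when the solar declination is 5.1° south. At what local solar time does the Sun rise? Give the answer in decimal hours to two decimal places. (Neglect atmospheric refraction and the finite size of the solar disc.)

−tan φ tan δ = −(-1.3079)(-0.0892) = -0.1167; H_s = arccos(-0.1167) = 96.70°.
Sunrise is at 12 − H_s/15 = 12 − 6.447 = 5.553 h local solar time.

5.55 h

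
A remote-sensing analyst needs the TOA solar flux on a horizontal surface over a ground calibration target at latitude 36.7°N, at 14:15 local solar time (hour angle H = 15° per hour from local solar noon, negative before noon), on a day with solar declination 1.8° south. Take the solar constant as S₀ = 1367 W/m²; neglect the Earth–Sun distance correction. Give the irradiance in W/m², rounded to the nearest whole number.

885 W/m²

Hour angle H = 15° × (14.25 − 12) = 33.75°.
cos θ_z = sin φ sin δ + cos φ cos δ cos H = (0.5976)(-0.0314) + (0.8018)(0.9995)(0.8315) = 0.6476.
Top-of-atmosphere irradiance = S₀ cos θ_z = 1367 × 0.6476 = 885.27 W/m².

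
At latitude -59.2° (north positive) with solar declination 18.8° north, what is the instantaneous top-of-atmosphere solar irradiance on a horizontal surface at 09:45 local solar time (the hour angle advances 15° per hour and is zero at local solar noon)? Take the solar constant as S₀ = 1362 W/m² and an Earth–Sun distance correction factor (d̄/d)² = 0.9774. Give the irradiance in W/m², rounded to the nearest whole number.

168 W/m²

Hour angle H = 15° × (9.75 − 12) = -33.75°.
cos θ_z = sin φ sin δ + cos φ cos δ cos H = (-0.8590)(0.3223) + (0.5120)(0.9466)(0.8315) = 0.1261.
Top-of-atmosphere irradiance = S₀ (d̄/d)² cos θ_z = 1362 × 0.9774 × 0.1261 = 167.87 W/m².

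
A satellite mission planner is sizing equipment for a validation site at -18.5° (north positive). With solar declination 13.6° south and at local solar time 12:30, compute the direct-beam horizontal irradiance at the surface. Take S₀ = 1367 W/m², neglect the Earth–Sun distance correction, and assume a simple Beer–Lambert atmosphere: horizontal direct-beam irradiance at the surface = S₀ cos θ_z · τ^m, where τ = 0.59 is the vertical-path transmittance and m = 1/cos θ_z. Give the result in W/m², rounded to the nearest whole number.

Hour angle H = 15° × (12.5 − 12) = 7.50°.
With φ = -18.5°, δ = -13.6°, H = 7.50°: sin φ sin δ = 0.0746, cos φ cos δ cos H = 0.9138, so cos θ_z = 0.9884.
Air mass m = 1/cos θ_z = 1/0.9884 = 1.012; τ^m = 0.59^1.012 = 0.5863.
Surface direct beam = 1367 × 0.9884 × 0.5863 = 792.18 W/m².

792 W/m²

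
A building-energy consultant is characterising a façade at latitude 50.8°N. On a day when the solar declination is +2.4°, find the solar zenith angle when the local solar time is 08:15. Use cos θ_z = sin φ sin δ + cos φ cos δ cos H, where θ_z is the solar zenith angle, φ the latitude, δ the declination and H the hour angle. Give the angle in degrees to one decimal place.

Hour angle H = 15° × (8.25 − 12) = -56.25°.
With φ = 50.8°, δ = 2.4°, H = -56.25°: sin φ sin δ = 0.0325, cos φ cos δ cos H = 0.3508, so cos θ_z = 0.3833.
θ_z = arccos(0.3833) = 67.46°.

67.5°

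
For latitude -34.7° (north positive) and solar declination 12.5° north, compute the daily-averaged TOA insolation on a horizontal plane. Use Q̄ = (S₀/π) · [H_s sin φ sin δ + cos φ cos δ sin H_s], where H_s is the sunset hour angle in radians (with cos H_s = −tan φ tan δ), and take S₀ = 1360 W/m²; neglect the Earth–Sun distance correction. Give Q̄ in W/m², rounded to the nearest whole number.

268 W/m²

cos H_s = −tan(-34.7°) · tan(12.5°) = 0.1535, so H_s = arccos(0.1535) = 81.17°. In radians, H_s = 1.4167.
H_s sin φ sin δ = 1.4167 × -0.5693 × 0.2164 = -0.1745.
cos φ cos δ sin H_s = 0.8221 × 0.9763 × 0.9882 = 0.7931.
Q̄ = (1360/π) × (-0.1745 + 0.7931) = 432.90 × 0.6186 = 267.79 W/m².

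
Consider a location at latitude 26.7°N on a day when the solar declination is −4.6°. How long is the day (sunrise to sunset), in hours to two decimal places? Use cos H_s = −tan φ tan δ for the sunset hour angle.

The sunset hour angle satisfies cos H_s = −tan φ tan δ = 0.0405, giving H_s = 87.68°.
Day length = 2 H_s / 15° h⁻¹ = 175.36° / 15 = 11.691 h.

11.69 hours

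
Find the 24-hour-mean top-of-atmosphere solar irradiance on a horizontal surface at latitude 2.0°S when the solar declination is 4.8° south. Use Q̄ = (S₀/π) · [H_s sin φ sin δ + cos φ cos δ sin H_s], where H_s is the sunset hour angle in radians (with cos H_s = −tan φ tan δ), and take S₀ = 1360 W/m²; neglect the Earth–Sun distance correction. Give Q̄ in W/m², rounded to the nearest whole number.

433 W/m²

−tan φ tan δ = −(-0.0349)(-0.0840) = -0.0029; H_s = arccos(-0.0029) = 90.17°. In radians, H_s = 1.5738.
H_s sin φ sin δ = 1.5738 × -0.0349 × -0.0837 = 0.0046.
cos φ cos δ sin H_s = 0.9994 × 0.9965 × 1.0000 = 0.9959.
Q̄ = (1360/π) × (0.0046 + 0.9959) = 432.90 × 1.0005 = 433.12 W/m².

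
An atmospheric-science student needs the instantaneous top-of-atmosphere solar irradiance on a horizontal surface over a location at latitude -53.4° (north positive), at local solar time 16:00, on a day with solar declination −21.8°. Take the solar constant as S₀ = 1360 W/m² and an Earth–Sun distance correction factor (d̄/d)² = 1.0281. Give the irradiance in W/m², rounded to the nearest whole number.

Hour angle H = 15° × (16 − 12) = 60.00°.
cos θ_z = sin(-53.4°) sin(-21.8°) + cos(-53.4°) cos(-21.8°) cos(60.00°) = 0.2981 + 0.2768 = 0.5749.
Top-of-atmosphere irradiance = S₀ (d̄/d)² cos θ_z = 1360 × 1.0281 × 0.5749 = 803.83 W/m².

804 W/m²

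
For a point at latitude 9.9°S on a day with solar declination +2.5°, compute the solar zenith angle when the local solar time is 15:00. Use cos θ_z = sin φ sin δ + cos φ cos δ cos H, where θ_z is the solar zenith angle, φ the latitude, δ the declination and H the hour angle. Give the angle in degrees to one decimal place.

46.5°

Hour angle H = 15° × (15 − 12) = 45.00°.
cos θ_z = sin(-9.9°) sin(2.5°) + cos(-9.9°) cos(2.5°) cos(45.00°) = -0.0075 + 0.6959 = 0.6884.
θ_z = arccos(0.6884) = 46.50°.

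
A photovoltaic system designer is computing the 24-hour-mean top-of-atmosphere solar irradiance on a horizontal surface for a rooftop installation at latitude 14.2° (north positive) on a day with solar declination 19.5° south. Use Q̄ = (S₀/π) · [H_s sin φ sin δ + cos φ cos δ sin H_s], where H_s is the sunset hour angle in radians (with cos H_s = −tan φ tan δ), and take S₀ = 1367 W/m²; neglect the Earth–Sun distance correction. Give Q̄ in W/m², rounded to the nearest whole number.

343 W/m²

−tan φ tan δ = −(0.2530)(-0.3541) = 0.0896; H_s = arccos(0.0896) = 84.86°. In radians, H_s = 1.4811.
H_s sin φ sin δ = 1.4811 × 0.2453 × -0.3338 = -0.1213.
cos φ cos δ sin H_s = 0.9694 × 0.9426 × 0.9960 = 0.9101.
Q̄ = (1367/π) × (-0.1213 + 0.9101) = 435.13 × 0.7888 = 343.23 W/m².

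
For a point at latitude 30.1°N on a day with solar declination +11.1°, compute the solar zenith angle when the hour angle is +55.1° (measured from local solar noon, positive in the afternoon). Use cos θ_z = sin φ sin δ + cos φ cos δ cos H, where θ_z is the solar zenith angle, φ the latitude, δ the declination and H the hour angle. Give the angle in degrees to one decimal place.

cos θ_z = sin φ sin δ + cos φ cos δ cos H = (0.5015)(0.1925) + (0.8652)(0.9813)(0.5721) = 0.5823.
θ_z = arccos(0.5823) = 54.39°.

54.4°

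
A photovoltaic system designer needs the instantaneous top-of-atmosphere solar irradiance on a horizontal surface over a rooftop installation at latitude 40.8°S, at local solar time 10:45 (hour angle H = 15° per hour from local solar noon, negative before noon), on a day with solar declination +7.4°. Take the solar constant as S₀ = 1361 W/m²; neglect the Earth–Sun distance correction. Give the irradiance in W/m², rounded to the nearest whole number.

Hour angle H = 15° × (10.75 − 12) = -18.75°.
cos θ_z = sin(-40.8°) sin(7.4°) + cos(-40.8°) cos(7.4°) cos(-18.75°) = -0.0842 + 0.7109 = 0.6267.
Top-of-atmosphere irradiance = S₀ cos θ_z = 1361 × 0.6267 = 852.94 W/m².

853 W/m²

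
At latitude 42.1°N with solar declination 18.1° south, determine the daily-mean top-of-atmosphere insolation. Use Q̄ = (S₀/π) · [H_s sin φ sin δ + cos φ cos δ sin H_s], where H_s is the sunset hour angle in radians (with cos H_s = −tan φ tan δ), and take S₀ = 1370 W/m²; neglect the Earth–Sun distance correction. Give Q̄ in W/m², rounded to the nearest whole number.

178 W/m²

The sunset hour angle satisfies cos H_s = −tan φ tan δ = 0.2953, giving H_s = 72.82°. In radians, H_s = 1.2709.
H_s sin φ sin δ = 1.2709 × 0.6704 × -0.3107 = -0.2647.
cos φ cos δ sin H_s = 0.7420 × 0.9505 × 0.9554 = 0.6738.
Q̄ = (1370/π) × (-0.2647 + 0.6738) = 436.08 × 0.4091 = 178.40 W/m².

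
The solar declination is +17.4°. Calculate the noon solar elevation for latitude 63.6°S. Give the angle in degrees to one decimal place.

9.0°

At local solar noon the hour angle is zero, so the elevation is 90° − |φ − δ| = 90° − |-63.6° − (17.4°)| = 90° − 81.0° = 9.0°.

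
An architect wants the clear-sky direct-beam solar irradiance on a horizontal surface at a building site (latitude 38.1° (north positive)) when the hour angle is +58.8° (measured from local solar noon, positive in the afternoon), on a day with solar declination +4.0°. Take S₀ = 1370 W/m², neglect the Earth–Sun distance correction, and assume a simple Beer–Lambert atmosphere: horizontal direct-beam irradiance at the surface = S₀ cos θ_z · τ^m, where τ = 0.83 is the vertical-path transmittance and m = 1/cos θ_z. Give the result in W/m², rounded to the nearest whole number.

cos θ_z = sin(38.1°) sin(4.0°) + cos(38.1°) cos(4.0°) cos(58.80°) = 0.0430 + 0.4067 = 0.4497.
Air mass m = 1/cos θ_z = 1/0.4497 = 2.224; τ^m = 0.83^2.224 = 0.6607.
Surface direct beam = 1370 × 0.4497 × 0.6607 = 407.05 W/m².

407 W/m²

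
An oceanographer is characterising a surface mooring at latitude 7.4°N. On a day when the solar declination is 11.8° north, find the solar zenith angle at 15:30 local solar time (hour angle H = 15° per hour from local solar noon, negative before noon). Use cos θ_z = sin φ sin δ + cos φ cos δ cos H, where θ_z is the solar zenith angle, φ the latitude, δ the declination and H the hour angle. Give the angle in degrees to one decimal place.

51.9°

Hour angle H = 15° × (15.5 − 12) = 52.50°.
cos θ_z = sin(7.4°) sin(11.8°) + cos(7.4°) cos(11.8°) cos(52.50°) = 0.0263 + 0.5909 = 0.6172.
θ_z = arccos(0.6172) = 51.89°.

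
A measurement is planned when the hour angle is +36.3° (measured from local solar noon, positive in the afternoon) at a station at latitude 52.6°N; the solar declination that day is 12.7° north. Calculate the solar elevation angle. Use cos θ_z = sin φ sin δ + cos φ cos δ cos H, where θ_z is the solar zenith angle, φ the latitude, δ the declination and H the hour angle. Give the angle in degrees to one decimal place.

cos θ_z = sin φ sin δ + cos φ cos δ cos H = (0.7944)(0.2198) + (0.6074)(0.9755)(0.8059) = 0.6521.
θ_z = arccos(0.6521) = 49.30°, so the elevation is 90° − 49.30° = 40.70°.

40.7°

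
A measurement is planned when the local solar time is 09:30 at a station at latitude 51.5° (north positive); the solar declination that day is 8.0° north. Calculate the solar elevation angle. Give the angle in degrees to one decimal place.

36.7°

Hour angle H = 15° × (9.5 − 12) = -37.50°.
cos θ_z = sin φ sin δ + cos φ cos δ cos H = (0.7826)(0.1392) + (0.6225)(0.9903)(0.7934) = 0.5980.
θ_z = arccos(0.5980) = 53.27°, so the elevation is 90° − 53.27° = 36.73°.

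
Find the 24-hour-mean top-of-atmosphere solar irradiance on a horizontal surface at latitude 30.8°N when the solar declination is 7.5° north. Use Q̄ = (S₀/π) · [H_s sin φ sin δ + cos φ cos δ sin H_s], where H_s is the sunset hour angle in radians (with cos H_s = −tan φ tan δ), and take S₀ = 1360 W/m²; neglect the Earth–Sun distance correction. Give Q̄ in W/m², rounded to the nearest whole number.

cos H_s = −tan(30.8°) · tan(7.5°) = -0.0785, so H_s = arccos(-0.0785) = 94.50°. In radians, H_s = 1.6493.
H_s sin φ sin δ = 1.6493 × 0.5120 × 0.1305 = 0.1102.
cos φ cos δ sin H_s = 0.8590 × 0.9914 × 0.9969 = 0.8490.
Q̄ = (1360/π) × (0.1102 + 0.8490) = 432.90 × 0.9592 = 415.24 W/m².

415 W/m²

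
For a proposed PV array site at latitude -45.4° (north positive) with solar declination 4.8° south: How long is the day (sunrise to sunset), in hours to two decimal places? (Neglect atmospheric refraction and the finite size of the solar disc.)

−tan φ tan δ = −(-1.0141)(-0.0840) = -0.0852; H_s = arccos(-0.0852) = 94.89°.
Day length = 2 H_s / 15° h⁻¹ = 189.78° / 15 = 12.652 h.

12.65 hours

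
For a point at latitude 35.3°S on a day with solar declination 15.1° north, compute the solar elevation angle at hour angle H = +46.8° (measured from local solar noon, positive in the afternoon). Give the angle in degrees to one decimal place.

22.9°

cos θ_z = sin φ sin δ + cos φ cos δ cos H = (-0.5779)(0.2605) + (0.8161)(0.9655)(0.6845) = 0.3888.
θ_z = arccos(0.3888) = 67.12°, so the elevation is 90° − 67.12° = 22.88°.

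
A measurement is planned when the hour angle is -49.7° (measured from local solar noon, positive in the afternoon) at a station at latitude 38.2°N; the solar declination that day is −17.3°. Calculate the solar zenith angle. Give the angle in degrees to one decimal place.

72.5°

cos θ_z = sin φ sin δ + cos φ cos δ cos H = (0.6184)(-0.2974) + (0.7859)(0.9548)(0.6468) = 0.3014.
θ_z = arccos(0.3014) = 72.46°.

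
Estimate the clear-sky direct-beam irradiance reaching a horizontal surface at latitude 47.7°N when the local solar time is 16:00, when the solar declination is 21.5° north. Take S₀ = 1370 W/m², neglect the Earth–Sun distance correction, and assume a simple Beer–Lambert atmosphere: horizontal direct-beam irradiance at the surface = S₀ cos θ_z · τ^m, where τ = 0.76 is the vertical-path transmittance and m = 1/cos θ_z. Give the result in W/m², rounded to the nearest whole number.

500 W/m²

Hour angle H = 15° × (16 − 12) = 60.00°.
With φ = 47.7°, δ = 21.5°, H = 60.00°: sin φ sin δ = 0.2711, cos φ cos δ cos H = 0.3131, so cos θ_z = 0.5842.
Air mass m = 1/cos θ_z = 1/0.5842 = 1.712; τ^m = 0.76^1.712 = 0.6251.
Surface direct beam = 1370 × 0.5842 × 0.6251 = 500.30 W/m².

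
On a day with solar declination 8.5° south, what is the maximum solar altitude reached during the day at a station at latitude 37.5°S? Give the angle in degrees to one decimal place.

61.0°

At local solar noon the hour angle is zero, so the elevation is 90° − |φ − δ| = 90° − |-37.5° − (-8.5°)| = 90° − 29.0° = 61.0°.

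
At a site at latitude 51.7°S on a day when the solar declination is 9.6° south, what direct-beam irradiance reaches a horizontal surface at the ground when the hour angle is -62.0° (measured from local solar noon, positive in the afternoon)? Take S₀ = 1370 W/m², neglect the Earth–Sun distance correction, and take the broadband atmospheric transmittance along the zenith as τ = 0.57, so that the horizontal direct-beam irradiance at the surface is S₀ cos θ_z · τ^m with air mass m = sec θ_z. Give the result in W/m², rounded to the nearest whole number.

149 W/m²

cos θ_z = sin(-51.7°) sin(-9.6°) + cos(-51.7°) cos(-9.6°) cos(-62.00°) = 0.1309 + 0.2869 = 0.4178.
Air mass m = 1/cos θ_z = 1/0.4178 = 2.393; τ^m = 0.57^2.393 = 0.2605.
Surface direct beam = 1370 × 0.4178 × 0.2605 = 149.11 W/m².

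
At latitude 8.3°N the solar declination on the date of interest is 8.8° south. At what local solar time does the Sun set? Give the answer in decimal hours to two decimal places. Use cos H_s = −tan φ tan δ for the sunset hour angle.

cos H_s = −tan(8.3°) · tan(-8.8°) = 0.0226, so H_s = arccos(0.0226) = 88.71°.
Sunset is at 12 + H_s/15 = 12 + 5.914 = 17.914 h local solar time.

17.91 h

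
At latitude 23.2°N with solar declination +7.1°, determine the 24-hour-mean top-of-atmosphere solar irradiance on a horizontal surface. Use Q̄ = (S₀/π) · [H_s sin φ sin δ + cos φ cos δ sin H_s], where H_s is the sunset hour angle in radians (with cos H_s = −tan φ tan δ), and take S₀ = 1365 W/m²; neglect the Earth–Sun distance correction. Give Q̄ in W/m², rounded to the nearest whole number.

The sunset hour angle satisfies cos H_s = −tan φ tan δ = -0.0534, giving H_s = 93.06°. In radians, H_s = 1.6242.
H_s sin φ sin δ = 1.6242 × 0.3939 × 0.1236 = 0.0791.
cos φ cos δ sin H_s = 0.9191 × 0.9923 × 0.9986 = 0.9107.
Q̄ = (1365/π) × (0.0791 + 0.9107) = 434.49 × 0.9898 = 430.06 W/m².

430 W/m²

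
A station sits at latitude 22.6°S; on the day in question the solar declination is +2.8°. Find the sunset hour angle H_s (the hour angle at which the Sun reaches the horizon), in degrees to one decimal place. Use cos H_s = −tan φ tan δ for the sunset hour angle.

−tan φ tan δ = −(-0.4163)(0.0489) = 0.0204; H_s = arccos(0.0204) = 88.83°.

88.8°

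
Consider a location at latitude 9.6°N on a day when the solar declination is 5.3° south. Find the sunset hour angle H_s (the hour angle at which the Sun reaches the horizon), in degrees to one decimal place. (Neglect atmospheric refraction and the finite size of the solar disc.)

89.1°

cos H_s = −tan(9.6°) · tan(-5.3°) = 0.0157, so H_s = arccos(0.0157) = 89.10°.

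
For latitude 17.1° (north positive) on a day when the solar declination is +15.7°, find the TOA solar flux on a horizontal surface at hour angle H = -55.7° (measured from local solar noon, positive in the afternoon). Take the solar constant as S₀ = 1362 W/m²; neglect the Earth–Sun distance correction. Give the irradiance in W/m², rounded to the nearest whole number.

With φ = 17.1°, δ = 15.7°, H = -55.70°: sin φ sin δ = 0.0796, cos φ cos δ cos H = 0.5185, so cos θ_z = 0.5981.
Top-of-atmosphere irradiance = S₀ cos θ_z = 1362 × 0.5981 = 814.61 W/m².

815 W/m²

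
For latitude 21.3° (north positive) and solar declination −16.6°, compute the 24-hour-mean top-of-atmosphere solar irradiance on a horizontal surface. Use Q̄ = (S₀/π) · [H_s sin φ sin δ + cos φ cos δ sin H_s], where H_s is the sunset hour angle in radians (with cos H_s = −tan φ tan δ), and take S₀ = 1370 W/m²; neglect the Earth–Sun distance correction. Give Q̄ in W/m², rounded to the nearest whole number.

321 W/m²

cos H_s = −tan(21.3°) · tan(-16.6°) = 0.1162, so H_s = arccos(0.1162) = 83.33°. In radians, H_s = 1.4544.
H_s sin φ sin δ = 1.4544 × 0.3633 × -0.2857 = -0.1510.
cos φ cos δ sin H_s = 0.9317 × 0.9583 × 0.9932 = 0.8868.
Q̄ = (1370/π) × (-0.1510 + 0.8868) = 436.08 × 0.7358 = 320.87 W/m².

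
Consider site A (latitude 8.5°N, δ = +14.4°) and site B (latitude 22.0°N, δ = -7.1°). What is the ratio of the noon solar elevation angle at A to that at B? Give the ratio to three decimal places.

A: 90° − |8.5 − (14.4)| = 84.10°.
B: 90° − |22.0 − (-7.1)| = 60.90°.
Ratio A/B = 84.1000 / 60.9000 = 1.3810.

1.381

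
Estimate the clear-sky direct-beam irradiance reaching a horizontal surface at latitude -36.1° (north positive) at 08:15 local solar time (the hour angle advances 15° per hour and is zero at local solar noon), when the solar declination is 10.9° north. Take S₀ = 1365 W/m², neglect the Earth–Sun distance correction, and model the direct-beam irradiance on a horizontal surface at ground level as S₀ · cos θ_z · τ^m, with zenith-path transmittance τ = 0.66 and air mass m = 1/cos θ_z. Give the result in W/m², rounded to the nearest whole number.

Hour angle H = 15° × (8.25 − 12) = -56.25°.
With φ = -36.1°, δ = 10.9°, H = -56.25°: sin φ sin δ = -0.1114, cos φ cos δ cos H = 0.4408, so cos θ_z = 0.3294.
Air mass m = 1/cos θ_z = 1/0.3294 = 3.036; τ^m = 0.66^3.036 = 0.2832.
Surface direct beam = 1365 × 0.3294 × 0.2832 = 127.34 W/m².

127 W/m²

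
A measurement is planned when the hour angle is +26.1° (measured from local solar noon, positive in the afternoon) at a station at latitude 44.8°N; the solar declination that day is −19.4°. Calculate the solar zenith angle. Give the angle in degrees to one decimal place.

68.5°

cos θ_z = sin(44.8°) sin(-19.4°) + cos(44.8°) cos(-19.4°) cos(26.10°) = -0.2341 + 0.6010 = 0.3669.
θ_z = arccos(0.3669) = 68.48°.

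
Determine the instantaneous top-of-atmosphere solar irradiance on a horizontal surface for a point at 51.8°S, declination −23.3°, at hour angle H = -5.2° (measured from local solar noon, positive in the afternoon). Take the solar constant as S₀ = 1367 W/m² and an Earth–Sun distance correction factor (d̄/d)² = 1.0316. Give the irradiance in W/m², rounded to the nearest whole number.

With φ = -51.8°, δ = -23.3°, H = -5.20°: sin φ sin δ = 0.3108, cos φ cos δ cos H = 0.5656, so cos θ_z = 0.8764.
Top-of-atmosphere irradiance = S₀ (d̄/d)² cos θ_z = 1367 × 1.0316 × 0.8764 = 1235.90 W/m².

1236 W/m²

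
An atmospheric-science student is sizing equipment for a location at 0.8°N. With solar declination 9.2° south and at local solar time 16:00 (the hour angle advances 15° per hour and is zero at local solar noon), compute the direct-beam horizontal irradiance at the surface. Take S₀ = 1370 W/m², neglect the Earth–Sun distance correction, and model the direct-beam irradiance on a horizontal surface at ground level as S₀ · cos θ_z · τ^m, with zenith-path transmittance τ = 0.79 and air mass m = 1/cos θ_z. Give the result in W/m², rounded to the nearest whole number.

417 W/m²

Hour angle H = 15° × (16 − 12) = 60.00°.
cos θ_z = sin φ sin δ + cos φ cos δ cos H = (0.0140)(-0.1599) + (0.9999)(0.9871)(0.5000) = 0.4913.
Air mass m = 1/cos θ_z = 1/0.4913 = 2.035; τ^m = 0.79^2.035 = 0.6190.
Surface direct beam = 1370 × 0.4913 × 0.6190 = 416.64 W/m².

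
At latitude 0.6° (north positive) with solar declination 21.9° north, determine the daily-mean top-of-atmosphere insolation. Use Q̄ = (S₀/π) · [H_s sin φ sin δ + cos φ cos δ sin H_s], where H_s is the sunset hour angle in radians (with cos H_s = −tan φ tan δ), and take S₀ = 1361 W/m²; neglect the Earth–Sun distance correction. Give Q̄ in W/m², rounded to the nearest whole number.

The sunset hour angle satisfies cos H_s = −tan φ tan δ = -0.0042, giving H_s = 90.24°. In radians, H_s = 1.5750.
H_s sin φ sin δ = 1.5750 × 0.0105 × 0.3730 = 0.0062.
cos φ cos δ sin H_s = 0.9999 × 0.9278 × 1.0000 = 0.9277.
Q̄ = (1361/π) × (0.0062 + 0.9277) = 433.22 × 0.9339 = 404.58 W/m².

405 W/m²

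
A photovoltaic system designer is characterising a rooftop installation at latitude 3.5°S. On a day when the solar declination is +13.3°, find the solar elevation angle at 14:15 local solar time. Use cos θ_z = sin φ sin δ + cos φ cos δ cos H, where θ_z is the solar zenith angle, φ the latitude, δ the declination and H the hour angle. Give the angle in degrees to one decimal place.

52.5°

Hour angle H = 15° × (14.25 − 12) = 33.75°.
cos θ_z = sin φ sin δ + cos φ cos δ cos H = (-0.0610)(0.2300) + (0.9981)(0.9732)(0.8315) = 0.7936.
θ_z = arccos(0.7936) = 37.48°, so the elevation is 90° − 37.48° = 52.52°.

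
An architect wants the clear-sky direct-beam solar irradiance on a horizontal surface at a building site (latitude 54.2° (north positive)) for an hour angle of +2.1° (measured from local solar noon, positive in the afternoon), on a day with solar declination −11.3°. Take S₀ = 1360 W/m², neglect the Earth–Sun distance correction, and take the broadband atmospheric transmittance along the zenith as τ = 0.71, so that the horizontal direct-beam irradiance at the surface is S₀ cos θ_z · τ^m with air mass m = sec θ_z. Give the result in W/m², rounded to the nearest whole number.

cos θ_z = sin φ sin δ + cos φ cos δ cos H = (0.8111)(-0.1959) + (0.5850)(0.9806)(0.9993) = 0.4144.
Air mass m = 1/cos θ_z = 1/0.4144 = 2.413; τ^m = 0.71^2.413 = 0.4376.
Surface direct beam = 1360 × 0.4144 × 0.4376 = 246.62 W/m².

247 W/m²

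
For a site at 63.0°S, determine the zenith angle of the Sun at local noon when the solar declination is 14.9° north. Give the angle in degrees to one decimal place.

At local solar noon the hour angle is zero, so the zenith angle is |φ − δ| = |-63.0° − (14.9°)| = 77.9°.

77.9°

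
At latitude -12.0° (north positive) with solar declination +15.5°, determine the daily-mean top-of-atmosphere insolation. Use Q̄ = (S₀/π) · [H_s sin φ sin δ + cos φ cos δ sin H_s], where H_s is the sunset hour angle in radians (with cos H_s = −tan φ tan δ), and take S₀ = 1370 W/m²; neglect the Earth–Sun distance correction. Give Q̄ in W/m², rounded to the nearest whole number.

cos H_s = −tan(-12.0°) · tan(15.5°) = 0.0589, so H_s = arccos(0.0589) = 86.62°. In radians, H_s = 1.5118.
H_s sin φ sin δ = 1.5118 × -0.2079 × 0.2672 = -0.0840.
cos φ cos δ sin H_s = 0.9781 × 0.9636 × 0.9983 = 0.9409.
Q̄ = (1370/π) × (-0.0840 + 0.9409) = 436.08 × 0.8569 = 373.68 W/m².

374 W/m²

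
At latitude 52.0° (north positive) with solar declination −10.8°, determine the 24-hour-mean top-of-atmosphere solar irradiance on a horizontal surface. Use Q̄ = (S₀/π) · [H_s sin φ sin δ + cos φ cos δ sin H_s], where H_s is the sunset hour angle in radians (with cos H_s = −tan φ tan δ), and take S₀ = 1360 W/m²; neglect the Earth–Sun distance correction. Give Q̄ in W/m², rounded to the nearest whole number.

cos H_s = −tan(52.0°) · tan(-10.8°) = 0.2442, so H_s = arccos(0.2442) = 75.87°. In radians, H_s = 1.3242.
H_s sin φ sin δ = 1.3242 × 0.7880 × -0.1874 = -0.1955.
cos φ cos δ sin H_s = 0.6157 × 0.9823 × 0.9697 = 0.5865.
Q̄ = (1360/π) × (-0.1955 + 0.5865) = 432.90 × 0.3910 = 169.26 W/m².

169 W/m²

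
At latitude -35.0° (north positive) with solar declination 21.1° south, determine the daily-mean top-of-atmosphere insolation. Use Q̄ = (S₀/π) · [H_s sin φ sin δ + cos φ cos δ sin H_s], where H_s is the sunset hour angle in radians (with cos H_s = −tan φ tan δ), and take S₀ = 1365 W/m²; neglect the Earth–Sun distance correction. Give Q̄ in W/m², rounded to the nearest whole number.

−tan φ tan δ = −(-0.7002)(-0.3859) = -0.2702; H_s = arccos(-0.2702) = 105.68°. In radians, H_s = 1.8445.
H_s sin φ sin δ = 1.8445 × -0.5736 × -0.3600 = 0.3809.
cos φ cos δ sin H_s = 0.8192 × 0.9330 × 0.9628 = 0.7359.
Q̄ = (1365/π) × (0.3809 + 0.7359) = 434.49 × 1.1168 = 485.24 W/m².

485 W/m²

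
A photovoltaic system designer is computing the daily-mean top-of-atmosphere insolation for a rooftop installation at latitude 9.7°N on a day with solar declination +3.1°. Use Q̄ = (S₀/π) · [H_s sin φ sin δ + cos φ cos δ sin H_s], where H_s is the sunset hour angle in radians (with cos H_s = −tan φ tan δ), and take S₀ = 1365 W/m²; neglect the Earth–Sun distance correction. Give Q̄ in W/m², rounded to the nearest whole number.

The sunset hour angle satisfies cos H_s = −tan φ tan δ = -0.0093, giving H_s = 90.53°. In radians, H_s = 1.5800.
H_s sin φ sin δ = 1.5800 × 0.1685 × 0.0541 = 0.0144.
cos φ cos δ sin H_s = 0.9857 × 0.9985 × 1.0000 = 0.9842.
Q̄ = (1365/π) × (0.0144 + 0.9842) = 434.49 × 0.9986 = 433.88 W/m².

434 W/m²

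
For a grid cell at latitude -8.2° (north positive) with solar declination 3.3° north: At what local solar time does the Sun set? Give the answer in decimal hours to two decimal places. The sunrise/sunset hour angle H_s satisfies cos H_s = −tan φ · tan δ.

The sunset hour angle satisfies cos H_s = −tan φ tan δ = 0.0083, giving H_s = 89.52°.
Sunset is at 12 + H_s/15 = 12 + 5.968 = 17.968 h local solar time.

17.97 h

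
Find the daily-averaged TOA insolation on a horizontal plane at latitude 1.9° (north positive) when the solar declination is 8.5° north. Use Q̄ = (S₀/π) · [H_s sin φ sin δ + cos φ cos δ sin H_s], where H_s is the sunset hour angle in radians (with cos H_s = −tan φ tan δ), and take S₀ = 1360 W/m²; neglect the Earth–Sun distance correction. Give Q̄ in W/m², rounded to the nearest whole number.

The sunset hour angle satisfies cos H_s = −tan φ tan δ = -0.0050, giving H_s = 90.29°. In radians, H_s = 1.5759.
H_s sin φ sin δ = 1.5759 × 0.0332 × 0.1478 = 0.0077.
cos φ cos δ sin H_s = 0.9995 × 0.9890 × 1.0000 = 0.9885.
Q̄ = (1360/π) × (0.0077 + 0.9885) = 432.90 × 0.9962 = 431.25 W/m².

431 W/m²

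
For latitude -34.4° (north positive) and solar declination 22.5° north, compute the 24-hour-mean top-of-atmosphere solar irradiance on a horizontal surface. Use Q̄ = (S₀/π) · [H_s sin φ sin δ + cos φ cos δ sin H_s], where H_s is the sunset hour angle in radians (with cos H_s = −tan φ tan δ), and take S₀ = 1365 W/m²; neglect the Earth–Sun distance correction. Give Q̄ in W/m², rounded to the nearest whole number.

The sunset hour angle satisfies cos H_s = −tan φ tan δ = 0.2836, giving H_s = 73.52°. In radians, H_s = 1.2832.
H_s sin φ sin δ = 1.2832 × -0.5650 × 0.3827 = -0.2775.
cos φ cos δ sin H_s = 0.8251 × 0.9239 × 0.9589 = 0.7310.
Q̄ = (1365/π) × (-0.2775 + 0.7310) = 434.49 × 0.4535 = 197.04 W/m².

197 W/m²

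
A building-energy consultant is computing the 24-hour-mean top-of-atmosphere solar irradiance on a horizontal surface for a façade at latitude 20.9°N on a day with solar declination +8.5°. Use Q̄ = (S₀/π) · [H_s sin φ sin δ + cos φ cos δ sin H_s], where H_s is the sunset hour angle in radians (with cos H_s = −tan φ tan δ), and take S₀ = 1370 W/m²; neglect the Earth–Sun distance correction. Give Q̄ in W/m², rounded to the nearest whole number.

−tan φ tan δ = −(0.3819)(0.1495) = -0.0571; H_s = arccos(-0.0571) = 93.27°. In radians, H_s = 1.6279.
H_s sin φ sin δ = 1.6279 × 0.3567 × 0.1478 = 0.0858.
cos φ cos δ sin H_s = 0.9342 × 0.9890 × 0.9984 = 0.9224.
Q̄ = (1370/π) × (0.0858 + 0.9224) = 436.08 × 1.0082 = 439.66 W/m².

440 W/m²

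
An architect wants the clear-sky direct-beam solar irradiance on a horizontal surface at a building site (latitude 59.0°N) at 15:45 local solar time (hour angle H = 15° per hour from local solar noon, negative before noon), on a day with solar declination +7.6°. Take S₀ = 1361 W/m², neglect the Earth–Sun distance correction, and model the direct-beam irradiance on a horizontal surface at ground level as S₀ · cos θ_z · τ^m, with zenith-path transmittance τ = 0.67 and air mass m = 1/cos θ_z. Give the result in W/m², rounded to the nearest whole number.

Hour angle H = 15° × (15.75 − 12) = 56.25°.
cos θ_z = sin φ sin δ + cos φ cos δ cos H = (0.8572)(0.1323) + (0.5150)(0.9912)(0.5556) = 0.3970.
Air mass m = 1/cos θ_z = 1/0.3970 = 2.519; τ^m = 0.67^2.519 = 0.3647.
Surface direct beam = 1361 × 0.3970 × 0.3647 = 197.05 W/m².

197 W/m²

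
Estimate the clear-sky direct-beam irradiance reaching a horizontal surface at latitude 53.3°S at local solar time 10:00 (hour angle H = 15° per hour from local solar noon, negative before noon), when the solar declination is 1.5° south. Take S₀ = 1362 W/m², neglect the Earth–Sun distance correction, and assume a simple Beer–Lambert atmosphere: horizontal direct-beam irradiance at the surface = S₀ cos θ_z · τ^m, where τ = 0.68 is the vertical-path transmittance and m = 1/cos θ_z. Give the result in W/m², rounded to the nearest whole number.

Hour angle H = 15° × (10 − 12) = -30.00°.
cos θ_z = sin φ sin δ + cos φ cos δ cos H = (-0.8018)(-0.0262) + (0.5976)(0.9997)(0.8660) = 0.5384.
Air mass m = 1/cos θ_z = 1/0.5384 = 1.857; τ^m = 0.68^1.857 = 0.4886.
Surface direct beam = 1362 × 0.5384 × 0.4886 = 358.29 W/m².

358 W/m²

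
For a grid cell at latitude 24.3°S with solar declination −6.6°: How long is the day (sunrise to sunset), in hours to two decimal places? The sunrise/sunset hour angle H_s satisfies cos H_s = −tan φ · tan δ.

12.40 hours

The sunset hour angle satisfies cos H_s = −tan φ tan δ = -0.0522, giving H_s = 92.99°.
Day length = 2 H_s / 15° h⁻¹ = 185.98° / 15 = 12.399 h.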